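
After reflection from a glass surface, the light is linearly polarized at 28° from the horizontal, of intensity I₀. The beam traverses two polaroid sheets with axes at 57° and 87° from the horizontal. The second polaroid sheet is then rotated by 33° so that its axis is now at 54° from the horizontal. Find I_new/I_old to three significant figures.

Before rotation:
By Malus's law, I₁ = I₀ cos²(57° − 28°) = I₀ cos²(29°) = 0.765 I₀.
I₂ = I₁ cos²(87° − 57°) = 0.765 I₀ · cos²(30°) = 0.5737 I₀.
After rotation:
I₁ = I₀ cos²(57° − 28°) = I₀ cos²(29°) = 0.765 I₀.
I₂ = I₁ cos²(54° − 57°) = 0.765 I₀ · cos²(3°) = 0.7629 I₀.
Ratio = 0.7629 / 0.5737 = 1.33.

I_new/I_old ≈ 1.33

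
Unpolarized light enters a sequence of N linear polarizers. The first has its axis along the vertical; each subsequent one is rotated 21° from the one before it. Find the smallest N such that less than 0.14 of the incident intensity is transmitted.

First polarizer halves the unpolarized light: factor 1/2.
Each further stage multiplies by cos²(21°) = 0.8716.
After N polarizers: T = 0.5·0.8716^(N−1). Require T < 0.14 ⇒ N−1 > ln(0.14/0.5)/ln(0.8716) = 9.26, so N−1 ≥ 10 and N = 11.
Check: N=11 gives T = 0.1265 < 0.14; N=10 gives T = 0.1451.

N = 11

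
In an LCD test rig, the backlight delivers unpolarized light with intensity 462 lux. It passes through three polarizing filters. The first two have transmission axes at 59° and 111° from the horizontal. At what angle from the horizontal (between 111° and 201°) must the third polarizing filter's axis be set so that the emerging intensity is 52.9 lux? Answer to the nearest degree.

θ ≈ 150°

Unpolarized light through the first polarizer → I₁ = ½ I₀, now polarized at 59°.
I₂ = I₁ cos²(111° − 59°) = 0.5 I₀ · cos²(52°) = 0.1895 I₀.
Target fraction: 52.9 / 462 lux = 0.1145 of I₀.
Need I₃/I₀ = 0.1145, so cos²(θ − 111°) = 0.1145 / 0.1895 = 0.6042.
θ − 111° = arccos(√0.6042) = 39.0°, giving θ ≈ 111 + 39.0 = 150.0°.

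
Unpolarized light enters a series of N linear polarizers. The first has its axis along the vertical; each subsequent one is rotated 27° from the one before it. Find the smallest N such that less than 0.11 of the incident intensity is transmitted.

N = 8

First polarizer halves the unpolarized light: factor 1/2.
Each further stage multiplies by cos²(27°) = 0.7939.
After N polarizers: T = 0.5·0.7939^(N−1). Require T < 0.11 ⇒ N−1 > ln(0.11/0.5)/ln(0.7939) = 6.56, so N−1 ≥ 7 and N = 8.
Check: N=8 gives T = 0.09938 < 0.11; N=7 gives T = 0.1252.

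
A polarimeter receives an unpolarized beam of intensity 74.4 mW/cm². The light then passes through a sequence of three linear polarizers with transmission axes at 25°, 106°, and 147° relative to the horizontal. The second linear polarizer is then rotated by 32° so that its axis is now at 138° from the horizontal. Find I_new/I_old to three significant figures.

Before rotation:
Unpolarized light through the first polarizer → I₁ = ½ I₀, now polarized at 25°.
I₂ = I₁ cos²(106° − 25°) = 0.5 I₀ · cos²(81°) = 0.01224 I₀.
I₃ = I₂ cos²(147° − 106°) = 0.01224 I₀ · cos²(41°) = 0.006969 I₀.
After rotation:
Unpolarized light through the first polarizer → I₁ = ½ I₀, now polarized at 25°.
Angle between axes 1 and 2: 67°. I₂ = 0.5 I₀ · cos²(67°) = 0.07634 I₀.
I₃ = I₂ cos²(147° − 138°) = 0.07634 I₀ · cos²(9°) = 0.07447 I₀.
Ratio = 0.07447 / 0.006969 = 10.68.

I_new/I_old ≈ 10.7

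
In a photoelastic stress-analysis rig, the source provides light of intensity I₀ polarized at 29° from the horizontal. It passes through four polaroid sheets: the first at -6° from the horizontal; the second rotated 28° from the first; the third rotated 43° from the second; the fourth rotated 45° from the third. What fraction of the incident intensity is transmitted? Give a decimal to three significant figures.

≈ 0.140 I₀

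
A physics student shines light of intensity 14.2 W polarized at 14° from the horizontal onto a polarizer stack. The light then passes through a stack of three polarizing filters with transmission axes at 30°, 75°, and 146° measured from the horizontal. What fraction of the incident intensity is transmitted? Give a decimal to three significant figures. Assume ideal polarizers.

I/I₀ ≈ 0.0490

I₁ = 14.2 W · cos²(16°) = 13.12 W.
I₂ = I₁ · cos²(45°) = 13.12 · 0.5 = 6.561 W.
I₃ = I₂ · cos²(71°) = 6.561 · 0.106 = 0.6954 W.
Transmitted fraction = 0.04897.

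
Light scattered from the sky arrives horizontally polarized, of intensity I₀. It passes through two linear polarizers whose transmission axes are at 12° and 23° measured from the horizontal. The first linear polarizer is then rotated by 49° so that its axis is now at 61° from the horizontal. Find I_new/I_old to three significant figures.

I_new/I_old ≈ 0.158

Before rotation:
I₁ = I₀ cos²(12° − 0°) = I₀ cos²(12°) = 0.9568 I₀.
I₂ = I₁ cos²(23° − 12°) = 0.9568 I₀ · cos²(11°) = 0.9219 I₀.
After rotation:
I₁ = I₀ cos²(61° − 0°) = I₀ cos²(61°) = 0.235 I₀.
I₂ = I₁ cos²(23° − 61°) = 0.235 I₀ · cos²(38°) = 0.146 I₀.
Ratio = 0.146 / 0.9219 = 0.1583.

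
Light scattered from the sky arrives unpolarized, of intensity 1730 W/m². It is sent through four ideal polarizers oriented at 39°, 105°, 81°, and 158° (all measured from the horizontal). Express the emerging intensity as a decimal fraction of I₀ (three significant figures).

Unpolarized light through the first polarizer → I₁ = 1730 W/m²/2 = 865 W/m², polarized at 39°.
I₂ = I₁ · cos²(66°) = 865 · 0.1654 = 143.1 W/m².
I₃ = I₂ · cos²(24°) = 143.1 · 0.8346 = 119.4 W/m².
I₄ = I₃ · cos²(77°) = 119.4 · 0.0506 = 6.043 W/m².
Transmitted fraction = 0.003493.

I/I₀ ≈ 0.00349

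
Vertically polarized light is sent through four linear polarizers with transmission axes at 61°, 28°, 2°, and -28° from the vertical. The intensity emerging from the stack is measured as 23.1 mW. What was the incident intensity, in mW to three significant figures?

By Malus's law, I₁ = I₀ cos²(61° − 0°) = I₀ cos²(61°) = 0.235 I₀.
I₂ = I₁ cos²(28° − 61°) = 0.235 I₀ · cos²(33°) = 0.1653 I₀.
I₃ = I₂ cos²(2° − 28°) = 0.1653 I₀ · cos²(26°) = 0.1336 I₀.
I₄ = I₃ cos²(-28° − 2°) = 0.1336 I₀ · cos²(30°) = 0.1002 I₀.
So 23.1 mW = 0.1002 I₀, giving I₀ = 23.1/0.1002 = 230.6 mW.

I₀ ≈ 231 mW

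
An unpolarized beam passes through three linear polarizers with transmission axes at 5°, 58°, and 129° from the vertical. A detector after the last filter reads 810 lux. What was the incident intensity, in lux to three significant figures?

Unpolarized light through the first polarizer → I₁ = ½ I₀, now polarized at 5°.
I₂ = I₁ cos²(58° − 5°) = 0.5 I₀ · cos²(53°) = 0.1811 I₀.
I₃ = I₂ cos²(129° − 58°) = 0.1811 I₀ · cos²(71°) = 0.01919 I₀.
So 810 lux = 0.01919 I₀, giving I₀ = 810/0.01919 = 4.22e+04 lux.

I₀ ≈ 4.22e4 lux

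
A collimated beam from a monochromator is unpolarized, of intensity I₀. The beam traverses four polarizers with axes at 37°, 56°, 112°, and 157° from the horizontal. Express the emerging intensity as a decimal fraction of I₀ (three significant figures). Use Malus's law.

≈ 0.0699 I₀

Unpolarized light through the first polarizer → I₁ = ½ I₀, now polarized at 37°.
I₂ = I₁ cos²(56° − 37°) = 0.5 I₀ · cos²(19°) = 0.447 I₀.
I₃ = I₂ cos²(112° − 56°) = 0.447 I₀ · cos²(56°) = 0.1398 I₀.
I₄ = I₃ cos²(157° − 112°) = 0.1398 I₀ · cos²(45°) = 0.06989 I₀.
Transmitted fraction = 0.06989.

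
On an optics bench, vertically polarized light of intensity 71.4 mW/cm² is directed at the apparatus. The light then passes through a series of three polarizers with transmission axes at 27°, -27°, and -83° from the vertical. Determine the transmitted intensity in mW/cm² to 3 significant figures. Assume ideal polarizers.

By Malus's law, I₁ = 71.4 mW/cm² · cos²(27°) = 56.68 mW/cm².
I₂ = I₁ · cos²(54°) = 56.68 · 0.3455 = 19.58 mW/cm².
I₃ = I₂ · cos²(56°) = 19.58 · 0.3127 = 6.124 mW/cm².

I ≈ 6.12 mW/cm²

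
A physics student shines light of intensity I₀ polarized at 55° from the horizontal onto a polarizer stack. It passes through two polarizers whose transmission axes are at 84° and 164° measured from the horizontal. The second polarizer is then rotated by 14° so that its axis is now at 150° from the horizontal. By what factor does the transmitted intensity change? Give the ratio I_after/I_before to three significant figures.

Before rotation:
By Malus's law, I₁ = I₀ cos²(84° − 55°) = I₀ cos²(29°) = 0.765 I₀.
I₂ = I₁ cos²(164° − 84°) = 0.765 I₀ · cos²(80°) = 0.02307 I₀.
After rotation:
I₁ = I₀ cos²(84° − 55°) = I₀ cos²(29°) = 0.765 I₀.
I₂ = I₁ cos²(150° − 84°) = 0.765 I₀ · cos²(66°) = 0.1266 I₀.
Ratio = 0.1266 / 0.02307 = 5.486.

I_new/I_old ≈ 5.49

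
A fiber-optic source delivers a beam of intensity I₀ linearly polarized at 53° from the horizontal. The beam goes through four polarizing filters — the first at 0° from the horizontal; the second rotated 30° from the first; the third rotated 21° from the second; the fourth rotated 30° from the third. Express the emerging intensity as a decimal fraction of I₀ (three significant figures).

≈ 0.178 I₀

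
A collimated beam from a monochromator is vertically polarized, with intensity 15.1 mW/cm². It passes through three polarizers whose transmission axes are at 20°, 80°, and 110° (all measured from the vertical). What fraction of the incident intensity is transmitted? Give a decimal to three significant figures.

I/I₀ ≈ 0.166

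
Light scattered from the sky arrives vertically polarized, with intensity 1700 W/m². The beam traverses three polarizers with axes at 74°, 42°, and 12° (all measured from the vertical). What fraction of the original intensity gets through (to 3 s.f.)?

I₁ = 1700 W/m² · cos²(74°) = 129.2 W/m².
I₂ = I₁ · cos²(32°) = 129.2 · 0.7192 = 92.89 W/m².
I₃ = I₂ · cos²(30°) = 92.89 · 0.75 = 69.67 W/m².
Transmitted fraction = 0.04098.

I/I₀ ≈ 0.0410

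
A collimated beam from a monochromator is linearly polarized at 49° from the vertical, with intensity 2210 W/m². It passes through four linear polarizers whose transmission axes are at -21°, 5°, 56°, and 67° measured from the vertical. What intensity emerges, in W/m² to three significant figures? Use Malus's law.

I ≈ 79.7 W/m²

By Malus's law, I₁ = 2210 W/m² · cos²(70°) = 258.5 W/m².
I₂ = I₁ · cos²(26°) = 258.5 · 0.8078 = 208.8 W/m².
I₃ = I₂ · cos²(51°) = 208.8 · 0.396 = 82.71 W/m².
I₄ = I₃ · cos²(11°) = 82.71 · 0.9636 = 79.7 W/m².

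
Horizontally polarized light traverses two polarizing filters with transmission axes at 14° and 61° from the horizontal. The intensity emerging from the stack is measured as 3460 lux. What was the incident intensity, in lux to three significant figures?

I₁ = I₀ cos²(14° − 0°) = I₀ cos²(14°) = 0.9415 I₀.
I₂ = I₁ cos²(61° − 14°) = 0.9415 I₀ · cos²(47°) = 0.4379 I₀.
So 3460 lux = 0.4379 I₀, giving I₀ = 3460/0.4379 = 7901 lux.

I₀ ≈ 7900 lux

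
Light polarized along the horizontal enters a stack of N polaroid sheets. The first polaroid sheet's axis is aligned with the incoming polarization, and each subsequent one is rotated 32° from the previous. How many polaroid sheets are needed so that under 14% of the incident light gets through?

N = 7

First polarizer is aligned with the polarization: full transmission.
Each further stage multiplies by cos²(32°) = 0.7192.
After N polarizers: T = 0.7192^(N−1). Require T < 0.14 ⇒ N−1 > ln(0.14)/ln(0.7192) = 5.96, so N−1 ≥ 6 and N = 7.
Check: N=7 gives T = 0.1384 < 0.14; N=6 gives T = 0.1924.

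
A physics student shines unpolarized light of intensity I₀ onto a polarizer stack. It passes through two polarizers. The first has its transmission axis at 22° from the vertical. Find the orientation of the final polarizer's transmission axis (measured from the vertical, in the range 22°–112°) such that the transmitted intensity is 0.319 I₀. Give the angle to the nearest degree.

θ ≈ 59°

Unpolarized light through the first polarizer → I₁ = ½ I₀, now polarized at 22°.
Need I₂/I₀ = 0.319, so cos²(θ − 22°) = 0.319 / 0.5 = 0.638.
θ − 22° = arccos(√0.638) = 37.0°, giving θ ≈ 22 + 37.0 = 59.0°.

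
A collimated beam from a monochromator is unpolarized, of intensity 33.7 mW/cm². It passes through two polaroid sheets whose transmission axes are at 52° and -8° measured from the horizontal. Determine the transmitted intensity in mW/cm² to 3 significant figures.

I ≈ 4.21 mW/cm²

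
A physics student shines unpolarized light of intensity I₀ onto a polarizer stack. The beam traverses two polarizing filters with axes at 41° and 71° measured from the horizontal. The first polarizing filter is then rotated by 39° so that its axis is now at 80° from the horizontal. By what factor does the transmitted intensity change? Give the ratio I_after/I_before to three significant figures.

Before rotation:
Unpolarized light through the first polarizer → I₁ = ½ I₀, now polarized at 41°.
I₂ = I₁ cos²(71° − 41°) = 0.5 I₀ · cos²(30°) = 0.375 I₀.
After rotation:
Unpolarized light through the first polarizer → I₁ = ½ I₀, now polarized at 80°.
I₂ = I₁ cos²(71° − 80°) = 0.5 I₀ · cos²(9°) = 0.4878 I₀.
Ratio = 0.4878 / 0.375 = 1.301.

I_new/I_old ≈ 1.30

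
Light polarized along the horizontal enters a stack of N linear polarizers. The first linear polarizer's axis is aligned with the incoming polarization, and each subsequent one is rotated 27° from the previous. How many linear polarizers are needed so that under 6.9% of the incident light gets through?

First polarizer is aligned with the polarization: full transmission.
Each further stage multiplies by cos²(27°) = 0.7939.
After N polarizers: T = 0.7939^(N−1). Require T < 0.069 ⇒ N−1 > ln(0.069)/ln(0.7939) = 11.58, so N−1 ≥ 12 and N = 13.
Check: N=13 gives T = 0.06268 < 0.069; N=12 gives T = 0.07895.

N = 13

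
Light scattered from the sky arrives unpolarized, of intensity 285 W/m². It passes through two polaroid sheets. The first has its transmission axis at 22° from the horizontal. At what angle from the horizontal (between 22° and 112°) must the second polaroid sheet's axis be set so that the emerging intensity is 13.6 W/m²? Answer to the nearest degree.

Unpolarized light through the first polarizer → I₁ = ½ I₀, now polarized at 22°.
Target fraction: 13.6 / 285 W/m² = 0.04772 of I₀.
Need I₂/I₀ = 0.04772, so cos²(θ − 22°) = 0.04772 / 0.5 = 0.09544.
θ − 22° = arccos(√0.09544) = 72.0°, giving θ ≈ 22 + 72.0 = 94.0°.

θ ≈ 94°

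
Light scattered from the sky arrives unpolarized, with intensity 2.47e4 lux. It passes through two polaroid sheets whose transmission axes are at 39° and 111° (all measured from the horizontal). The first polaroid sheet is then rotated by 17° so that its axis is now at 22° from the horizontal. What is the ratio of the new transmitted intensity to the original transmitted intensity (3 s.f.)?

Before rotation:
Unpolarized light through the first polarizer → I₁ = ½ I₀, now polarized at 39°.
I₂ = I₁ cos²(111° − 39°) = 0.5 I₀ · cos²(72°) = 0.04775 I₀.
After rotation:
Unpolarized light through the first polarizer → I₁ = ½ I₀, now polarized at 22°.
I₂ = I₁ cos²(111° − 22°) = 0.5 I₀ · cos²(89°) = 0.0001523 I₀.
Ratio = 0.0001523 / 0.04775 = 0.00319.

I_new/I_old ≈ 0.00319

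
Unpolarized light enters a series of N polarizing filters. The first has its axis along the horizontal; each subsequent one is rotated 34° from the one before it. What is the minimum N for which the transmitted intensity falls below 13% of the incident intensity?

N = 5

First polarizer halves the unpolarized light: factor 1/2.
Each further stage multiplies by cos²(34°) = 0.6873.
After N polarizers: T = 0.5·0.6873^(N−1). Require T < 0.13 ⇒ N−1 > ln(0.13/0.5)/ln(0.6873) = 3.59, so N−1 ≥ 4 and N = 5.
Check: N=5 gives T = 0.1116 < 0.13; N=4 gives T = 0.1623.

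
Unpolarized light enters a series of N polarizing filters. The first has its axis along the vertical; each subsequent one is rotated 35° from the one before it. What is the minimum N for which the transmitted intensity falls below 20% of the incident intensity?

N = 4

First polarizer halves the unpolarized light: factor 1/2.
Each further stage multiplies by cos²(35°) = 0.671.
After N polarizers: T = 0.5·0.671^(N−1). Require T < 0.20 ⇒ N−1 > ln(0.20/0.5)/ln(0.671) = 2.30, so N−1 ≥ 3 and N = 4.
Check: N=4 gives T = 0.1511 < 0.20; N=3 gives T = 0.2251.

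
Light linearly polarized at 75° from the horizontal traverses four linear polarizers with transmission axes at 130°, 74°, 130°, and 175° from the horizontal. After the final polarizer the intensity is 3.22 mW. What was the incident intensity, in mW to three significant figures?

I₀ ≈ 200 mW

I₁ = I₀ cos²(130° − 75°) = I₀ cos²(55°) = 0.329 I₀.
I₂ = I₁ cos²(74° − 130°) = 0.329 I₀ · cos²(56°) = 0.1029 I₀.
I₃ = I₂ cos²(130° − 74°) = 0.1029 I₀ · cos²(56°) = 0.03217 I₀.
I₄ = I₃ cos²(175° − 130°) = 0.03217 I₀ · cos²(45°) = 0.01608 I₀.
So 3.22 mW = 0.01608 I₀, giving I₀ = 3.22/0.01608 = 200.2 mW.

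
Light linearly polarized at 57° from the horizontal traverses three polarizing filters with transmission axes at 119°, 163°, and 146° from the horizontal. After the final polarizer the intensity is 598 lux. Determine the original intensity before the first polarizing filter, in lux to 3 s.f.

I₀ ≈ 5730 lux

I₁ = I₀ cos²(119° − 57°) = I₀ cos²(62°) = 0.2204 I₀.
I₂ = I₁ cos²(163° − 119°) = 0.2204 I₀ · cos²(44°) = 0.114 I₀.
I₃ = I₂ cos²(146° − 163°) = 0.114 I₀ · cos²(17°) = 0.1043 I₀.
So 598 lux = 0.1043 I₀, giving I₀ = 598/0.1043 = 5734 lux.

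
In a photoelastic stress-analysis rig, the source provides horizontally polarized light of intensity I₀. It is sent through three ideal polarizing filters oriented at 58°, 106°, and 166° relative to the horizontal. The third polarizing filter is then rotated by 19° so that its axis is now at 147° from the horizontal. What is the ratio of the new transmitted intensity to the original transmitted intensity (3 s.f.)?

I_new/I_old ≈ 2.28

Before rotation:
I₁ = I₀ cos²(58° − 0°) = I₀ cos²(58°) = 0.2808 I₀.
I₂ = I₁ cos²(106° − 58°) = 0.2808 I₀ · cos²(48°) = 0.1257 I₀.
I₃ = I₂ cos²(166° − 106°) = 0.1257 I₀ · cos²(60°) = 0.03143 I₀.
After rotation:
I₁ = I₀ cos²(58° − 0°) = I₀ cos²(58°) = 0.2808 I₀.
I₂ = I₁ cos²(106° − 58°) = 0.2808 I₀ · cos²(48°) = 0.1257 I₀.
I₃ = I₂ cos²(147° − 106°) = 0.1257 I₀ · cos²(41°) = 0.07161 I₀.
Ratio = 0.07161 / 0.03143 = 2.278.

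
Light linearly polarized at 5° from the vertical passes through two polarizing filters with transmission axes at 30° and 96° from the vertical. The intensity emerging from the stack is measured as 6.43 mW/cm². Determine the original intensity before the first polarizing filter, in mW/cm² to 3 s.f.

I₁ = I₀ cos²(30° − 5°) = I₀ cos²(25°) = 0.8214 I₀.
I₂ = I₁ cos²(96° − 30°) = 0.8214 I₀ · cos²(66°) = 0.1359 I₀.
So 6.43 mW/cm² = 0.1359 I₀, giving I₀ = 6.43/0.1359 = 47.32 mW/cm².

I₀ ≈ 47.3 mW/cm²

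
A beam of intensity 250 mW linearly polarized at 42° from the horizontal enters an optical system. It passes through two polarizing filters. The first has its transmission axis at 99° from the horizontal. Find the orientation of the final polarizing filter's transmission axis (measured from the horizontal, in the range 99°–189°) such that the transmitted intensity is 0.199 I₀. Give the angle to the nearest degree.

θ ≈ 134°

I₁ = I₀ cos²(99° − 42°) = I₀ cos²(57°) = 0.2966 I₀.
Need I₂/I₀ = 0.199, so cos²(θ − 99°) = 0.199 / 0.2966 = 0.6709.
θ − 99° = arccos(√0.6709) = 35.0°, giving θ ≈ 99 + 35.0 = 134.0°.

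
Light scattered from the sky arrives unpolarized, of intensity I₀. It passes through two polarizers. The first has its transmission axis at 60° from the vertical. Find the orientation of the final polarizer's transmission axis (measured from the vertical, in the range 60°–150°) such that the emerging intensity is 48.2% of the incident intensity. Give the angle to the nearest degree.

Unpolarized light through the first polarizer → I₁ = ½ I₀, now polarized at 60°.
Need I₂/I₀ = 0.482, so cos²(θ − 60°) = 0.482 / 0.5 = 0.964.
θ − 60° = arccos(√0.964) = 10.9°, giving θ ≈ 60 + 10.9 = 70.9°.

θ ≈ 71°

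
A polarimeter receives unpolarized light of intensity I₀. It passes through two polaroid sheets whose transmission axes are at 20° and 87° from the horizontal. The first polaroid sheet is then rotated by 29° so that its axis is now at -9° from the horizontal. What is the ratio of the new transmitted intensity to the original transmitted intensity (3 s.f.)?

Before rotation:
Unpolarized light through the first polarizer → I₁ = ½ I₀, now polarized at 20°.
I₂ = I₁ cos²(87° − 20°) = 0.5 I₀ · cos²(67°) = 0.07634 I₀.
After rotation:
Unpolarized light through the first polarizer → I₁ = ½ I₀, now polarized at -9°.
Angle between axes 1 and 2: 84°. I₂ = 0.5 I₀ · cos²(84°) = 0.005463 I₀.
Ratio = 0.005463 / 0.07634 = 0.07157.

I_new/I_old ≈ 0.0716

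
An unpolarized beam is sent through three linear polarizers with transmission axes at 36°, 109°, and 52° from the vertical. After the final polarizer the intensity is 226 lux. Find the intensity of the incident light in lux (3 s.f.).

Unpolarized light through the first polarizer → I₁ = ½ I₀, now polarized at 36°.
I₂ = I₁ cos²(109° − 36°) = 0.5 I₀ · cos²(73°) = 0.04274 I₀.
I₃ = I₂ cos²(52° − 109°) = 0.04274 I₀ · cos²(57°) = 0.01268 I₀.
So 226 lux = 0.01268 I₀, giving I₀ = 226/0.01268 = 1.783e+04 lux.

I₀ ≈ 1.78e4 lux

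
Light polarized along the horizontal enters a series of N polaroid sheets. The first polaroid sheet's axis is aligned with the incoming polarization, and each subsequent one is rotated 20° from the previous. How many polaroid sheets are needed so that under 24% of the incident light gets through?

N = 13

First polarizer is aligned with the polarization: full transmission.
Each further stage multiplies by cos²(20°) = 0.883.
After N polarizers: T = 0.883^(N−1). Require T < 0.24 ⇒ N−1 > ln(0.24)/ln(0.883) = 11.47, so N−1 ≥ 12 and N = 13.
Check: N=13 gives T = 0.2247 < 0.24; N=12 gives T = 0.2545.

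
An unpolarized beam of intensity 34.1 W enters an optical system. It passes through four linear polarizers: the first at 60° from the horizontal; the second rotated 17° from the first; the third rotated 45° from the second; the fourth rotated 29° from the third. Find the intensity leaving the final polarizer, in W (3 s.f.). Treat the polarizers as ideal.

Unpolarized light through the first polarizer → I₁ = 34.1 W/2 = 17.05 W, polarized at 60°.
I₂ = I₁ · cos²(17°) = 17.05 · 0.9145 = 15.59 W.
I₃ = I₂ · cos²(45°) = 15.59 · 0.5 = 7.796 W.
I₄ = I₃ · cos²(29°) = 7.796 · 0.765 = 5.964 W.

I ≈ 5.96 W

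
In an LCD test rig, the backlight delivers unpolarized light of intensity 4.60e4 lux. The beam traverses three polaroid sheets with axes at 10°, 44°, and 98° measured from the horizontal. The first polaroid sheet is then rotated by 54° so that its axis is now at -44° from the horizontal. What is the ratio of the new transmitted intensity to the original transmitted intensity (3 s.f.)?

Before rotation:
Unpolarized light through the first polarizer → I₁ = ½ I₀, now polarized at 10°.
I₂ = I₁ cos²(44° − 10°) = 0.5 I₀ · cos²(34°) = 0.3437 I₀.
I₃ = I₂ cos²(98° − 44°) = 0.3437 I₀ · cos²(54°) = 0.1187 I₀.
After rotation:
Unpolarized light through the first polarizer → I₁ = ½ I₀, now polarized at -44°.
I₂ = I₁ cos²(44° + 44°) = 0.5 I₀ · cos²(88°) = 0.000609 I₀.
I₃ = I₂ cos²(98° − 44°) = 0.000609 I₀ · cos²(54°) = 0.0002104 I₀.
Ratio = 0.0002104 / 0.1187 = 0.001772.

I_new/I_old ≈ 0.00177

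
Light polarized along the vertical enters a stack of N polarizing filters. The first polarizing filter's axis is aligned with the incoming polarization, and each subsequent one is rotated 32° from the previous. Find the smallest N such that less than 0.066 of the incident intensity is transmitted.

First polarizer is aligned with the polarization: full transmission.
Each further stage multiplies by cos²(32°) = 0.7192.
After N polarizers: T = 0.7192^(N−1). Require T < 0.066 ⇒ N−1 > ln(0.066)/ln(0.7192) = 8.25, so N−1 ≥ 9 and N = 10.
Check: N=10 gives T = 0.05147 < 0.066; N=9 gives T = 0.07157.

N = 10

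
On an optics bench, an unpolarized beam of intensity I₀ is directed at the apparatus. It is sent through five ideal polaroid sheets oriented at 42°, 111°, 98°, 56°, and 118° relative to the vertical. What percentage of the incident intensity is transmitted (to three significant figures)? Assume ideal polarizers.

Unpolarized light through the first polarizer → I₁ = ½ I₀, now polarized at 42°.
I₂ = I₁ cos²(111° − 42°) = 0.5 I₀ · cos²(69°) = 0.06421 I₀.
I₃ = I₂ cos²(98° − 111°) = 0.06421 I₀ · cos²(13°) = 0.06096 I₀.
I₄ = I₃ cos²(56° − 98°) = 0.06096 I₀ · cos²(42°) = 0.03367 I₀.
I₅ = I₄ cos²(118° − 56°) = 0.03367 I₀ · cos²(62°) = 0.007421 I₀.
That is 0.7421% of the incident intensity.

≈ 0.742%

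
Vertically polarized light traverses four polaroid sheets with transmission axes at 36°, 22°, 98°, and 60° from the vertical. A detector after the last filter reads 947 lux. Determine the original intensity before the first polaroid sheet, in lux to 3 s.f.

I₀ ≈ 4.23e4 lux

By Malus's law, I₁ = I₀ cos²(36° − 0°) = I₀ cos²(36°) = 0.6545 I₀.
I₂ = I₁ cos²(22° − 36°) = 0.6545 I₀ · cos²(14°) = 0.6162 I₀.
I₃ = I₂ cos²(98° − 22°) = 0.6162 I₀ · cos²(76°) = 0.03606 I₀.
I₄ = I₃ cos²(60° − 98°) = 0.03606 I₀ · cos²(38°) = 0.02239 I₀.
So 947 lux = 0.02239 I₀, giving I₀ = 947/0.02239 = 4.229e+04 lux.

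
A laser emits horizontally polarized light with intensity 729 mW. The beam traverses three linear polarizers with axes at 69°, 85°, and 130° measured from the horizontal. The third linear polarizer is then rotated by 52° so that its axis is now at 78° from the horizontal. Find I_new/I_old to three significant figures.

Before rotation:
By Malus's law, I₁ = I₀ cos²(69° − 0°) = I₀ cos²(69°) = 0.1284 I₀.
I₂ = I₁ cos²(85° − 69°) = 0.1284 I₀ · cos²(16°) = 0.1187 I₀.
I₃ = I₂ cos²(130° − 85°) = 0.1187 I₀ · cos²(45°) = 0.05934 I₀.
After rotation:
I₁ = I₀ cos²(69° − 0°) = I₀ cos²(69°) = 0.1284 I₀.
I₂ = I₁ cos²(85° − 69°) = 0.1284 I₀ · cos²(16°) = 0.1187 I₀.
I₃ = I₂ cos²(78° − 85°) = 0.1187 I₀ · cos²(7°) = 0.1169 I₀.
Ratio = 0.1169 / 0.05934 = 1.97.

I_new/I_old ≈ 1.97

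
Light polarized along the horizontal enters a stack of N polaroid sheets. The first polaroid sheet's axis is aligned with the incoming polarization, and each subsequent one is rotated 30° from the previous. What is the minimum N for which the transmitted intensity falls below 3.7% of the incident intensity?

N = 13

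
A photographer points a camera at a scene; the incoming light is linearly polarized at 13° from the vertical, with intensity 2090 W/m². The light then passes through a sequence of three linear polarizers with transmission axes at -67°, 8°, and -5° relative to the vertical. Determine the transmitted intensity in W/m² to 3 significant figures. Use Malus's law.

I ≈ 4.01 W/m²

By Malus's law, I₁ = 2090 W/m² · cos²(80°) = 63.02 W/m².
I₂ = I₁ · cos²(75°) = 63.02 · 0.06699 = 4.222 W/m².
I₃ = I₂ · cos²(13°) = 4.222 · 0.9494 = 4.008 W/m².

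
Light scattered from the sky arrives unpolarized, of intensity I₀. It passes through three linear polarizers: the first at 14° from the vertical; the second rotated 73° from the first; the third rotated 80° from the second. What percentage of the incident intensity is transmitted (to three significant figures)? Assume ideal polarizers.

≈ 0.129%

Unpolarized light through the first polarizer → I₁ = ½ I₀, now polarized at 14°.
I₂ = I₁ cos²(73°) = 0.5 · 0.08548 I₀ = 0.04274 I₀.
I₃ = I₂ cos²(80°) = 0.04274 · 0.03015 I₀ = 0.001289 I₀.
That is 0.1289% of the incident intensity.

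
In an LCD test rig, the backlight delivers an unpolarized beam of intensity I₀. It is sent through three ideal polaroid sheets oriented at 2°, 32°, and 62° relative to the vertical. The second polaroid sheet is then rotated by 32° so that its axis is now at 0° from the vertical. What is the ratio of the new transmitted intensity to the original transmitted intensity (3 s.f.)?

I_new/I_old ≈ 0.391

Before rotation:
Unpolarized light through the first polarizer → I₁ = ½ I₀, now polarized at 2°.
I₂ = I₁ cos²(32° − 2°) = 0.5 I₀ · cos²(30°) = 0.375 I₀.
I₃ = I₂ cos²(62° − 32°) = 0.375 I₀ · cos²(30°) = 0.2813 I₀.
After rotation:
Unpolarized light through the first polarizer → I₁ = ½ I₀, now polarized at 2°.
I₂ = I₁ cos²(0° − 2°) = 0.5 I₀ · cos²(2°) = 0.4994 I₀.
I₃ = I₂ cos²(62° − 0°) = 0.4994 I₀ · cos²(62°) = 0.1101 I₀.
Ratio = 0.1101 / 0.2813 = 0.3914.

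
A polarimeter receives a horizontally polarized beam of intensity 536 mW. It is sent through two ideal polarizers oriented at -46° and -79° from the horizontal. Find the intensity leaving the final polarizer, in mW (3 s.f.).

I ≈ 182 mW

I₁ = 536 mW · cos²(46°) = 258.6 mW.
I₂ = I₁ · cos²(33°) = 258.6 · 0.7034 = 181.9 mW.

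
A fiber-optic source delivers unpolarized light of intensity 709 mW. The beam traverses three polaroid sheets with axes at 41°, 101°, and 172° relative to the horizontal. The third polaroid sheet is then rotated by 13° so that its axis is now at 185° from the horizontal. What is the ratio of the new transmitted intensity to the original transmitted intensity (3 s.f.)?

I_new/I_old ≈ 0.103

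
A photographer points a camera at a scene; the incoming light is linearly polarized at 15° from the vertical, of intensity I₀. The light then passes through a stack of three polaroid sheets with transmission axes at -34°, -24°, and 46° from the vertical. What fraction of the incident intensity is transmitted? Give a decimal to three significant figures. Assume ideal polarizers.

I₁ = I₀ cos²(-34° − 15°) = I₀ cos²(49°) = 0.4304 I₀.
I₂ = I₁ cos²(-24° + 34°) = 0.4304 I₀ · cos²(10°) = 0.4174 I₀.
I₃ = I₂ cos²(46° + 24°) = 0.4174 I₀ · cos²(70°) = 0.04883 I₀.
Transmitted fraction = 0.04883.

≈ 0.0488 I₀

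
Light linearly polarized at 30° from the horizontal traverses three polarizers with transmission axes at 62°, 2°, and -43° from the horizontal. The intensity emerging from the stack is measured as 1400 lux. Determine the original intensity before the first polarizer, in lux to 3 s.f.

I₀ ≈ 1.56e4 lux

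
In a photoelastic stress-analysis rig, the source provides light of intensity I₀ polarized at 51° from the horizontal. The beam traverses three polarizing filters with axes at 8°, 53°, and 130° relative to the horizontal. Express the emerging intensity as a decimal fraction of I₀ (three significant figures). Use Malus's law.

≈ 0.0135 I₀

By Malus's law, I₁ = I₀ cos²(8° − 51°) = I₀ cos²(43°) = 0.5349 I₀.
I₂ = I₁ cos²(53° − 8°) = 0.5349 I₀ · cos²(45°) = 0.2674 I₀.
I₃ = I₂ cos²(130° − 53°) = 0.2674 I₀ · cos²(77°) = 0.01353 I₀.
Transmitted fraction = 0.01353.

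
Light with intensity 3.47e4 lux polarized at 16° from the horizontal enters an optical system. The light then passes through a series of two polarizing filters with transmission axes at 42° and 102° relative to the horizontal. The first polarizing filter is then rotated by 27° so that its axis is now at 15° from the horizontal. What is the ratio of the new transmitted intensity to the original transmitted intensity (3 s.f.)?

I_new/I_old ≈ 0.0136

Before rotation:
By Malus's law, I₁ = I₀ cos²(42° − 16°) = I₀ cos²(26°) = 0.8078 I₀.
I₂ = I₁ cos²(102° − 42°) = 0.8078 I₀ · cos²(60°) = 0.202 I₀.
After rotation:
I₁ = I₀ cos²(15° − 16°) = I₀ cos²(1°) = 0.9997 I₀.
I₂ = I₁ cos²(102° − 15°) = 0.9997 I₀ · cos²(87°) = 0.002738 I₀.
Ratio = 0.002738 / 0.202 = 0.01356.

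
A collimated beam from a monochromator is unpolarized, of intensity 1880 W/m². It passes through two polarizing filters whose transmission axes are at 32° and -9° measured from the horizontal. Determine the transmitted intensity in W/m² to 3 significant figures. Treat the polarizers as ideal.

Unpolarized light through the first polarizer → I₁ = 1880 W/m²/2 = 940 W/m², polarized at 32°.
I₂ = I₁ · cos²(41°) = 940 · 0.5696 = 535.4 W/m².

I ≈ 535 W/m²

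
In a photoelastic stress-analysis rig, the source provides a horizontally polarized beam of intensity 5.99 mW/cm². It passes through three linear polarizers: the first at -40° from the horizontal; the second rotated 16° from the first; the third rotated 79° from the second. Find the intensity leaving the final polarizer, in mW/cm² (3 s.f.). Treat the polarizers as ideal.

I₁ = 5.99 mW/cm² · cos²(40°) = 3.515 mW/cm².
I₂ = I₁ · cos²(16°) = 3.515 · 0.924 = 3.248 mW/cm².
I₃ = I₂ · cos²(79°) = 3.248 · 0.03641 = 0.1183 mW/cm².

I ≈ 0.118 mW/cm²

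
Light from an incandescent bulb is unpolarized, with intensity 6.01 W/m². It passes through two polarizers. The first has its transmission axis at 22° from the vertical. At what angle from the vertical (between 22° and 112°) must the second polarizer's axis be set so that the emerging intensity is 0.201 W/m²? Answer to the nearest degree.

θ ≈ 97°

Unpolarized light through the first polarizer → I₁ = ½ I₀, now polarized at 22°.
Target fraction: 0.201 / 6.01 W/m² = 0.03344 of I₀.
Need I₂/I₀ = 0.03344, so cos²(θ − 22°) = 0.03344 / 0.5 = 0.06689.
θ − 22° = arccos(√0.06689) = 75.0°, giving θ ≈ 22 + 75.0 = 97.0°.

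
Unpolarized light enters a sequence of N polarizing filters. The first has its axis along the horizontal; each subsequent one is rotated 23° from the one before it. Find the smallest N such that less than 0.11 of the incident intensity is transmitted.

N = 11

First polarizer halves the unpolarized light: factor 1/2.
Each further stage multiplies by cos²(23°) = 0.8473.
After N polarizers: T = 0.5·0.8473^(N−1). Require T < 0.11 ⇒ N−1 > ln(0.11/0.5)/ln(0.8473) = 9.14, so N−1 ≥ 10 and N = 11.
Check: N=11 gives T = 0.09539 < 0.11; N=10 gives T = 0.1126.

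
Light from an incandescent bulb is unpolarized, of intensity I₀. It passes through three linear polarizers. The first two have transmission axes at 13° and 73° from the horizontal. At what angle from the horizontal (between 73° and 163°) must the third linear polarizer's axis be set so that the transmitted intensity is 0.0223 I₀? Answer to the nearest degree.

Unpolarized light through the first polarizer → I₁ = ½ I₀, now polarized at 13°.
I₂ = I₁ cos²(73° − 13°) = 0.5 I₀ · cos²(60°) = 0.125 I₀.
Need I₃/I₀ = 0.0223, so cos²(θ − 73°) = 0.0223 / 0.125 = 0.1784.
θ − 73° = arccos(√0.1784) = 65.0°, giving θ ≈ 73 + 65.0 = 138.0°.

θ ≈ 138°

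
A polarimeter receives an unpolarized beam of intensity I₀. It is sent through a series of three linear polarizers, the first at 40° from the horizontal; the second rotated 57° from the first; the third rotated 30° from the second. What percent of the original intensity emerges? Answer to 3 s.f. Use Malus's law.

Unpolarized light through the first polarizer → I₁ = ½ I₀, now polarized at 40°.
I₂ = I₁ cos²(57°) = 0.5 · 0.2966 I₀ = 0.1483 I₀.
I₃ = I₂ cos²(30°) = 0.1483 · 0.75 I₀ = 0.1112 I₀.
That is 11.12% of the incident intensity.

≈ 11.1%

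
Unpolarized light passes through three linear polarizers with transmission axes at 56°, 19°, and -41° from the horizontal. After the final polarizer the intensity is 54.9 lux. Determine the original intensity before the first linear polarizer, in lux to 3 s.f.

I₀ ≈ 689 lux

Unpolarized light through the first polarizer → I₁ = ½ I₀, now polarized at 56°.
I₂ = I₁ cos²(19° − 56°) = 0.5 I₀ · cos²(37°) = 0.3189 I₀.
I₃ = I₂ cos²(-41° − 19°) = 0.3189 I₀ · cos²(60°) = 0.07973 I₀.
So 54.9 lux = 0.07973 I₀, giving I₀ = 54.9/0.07973 = 688.6 lux.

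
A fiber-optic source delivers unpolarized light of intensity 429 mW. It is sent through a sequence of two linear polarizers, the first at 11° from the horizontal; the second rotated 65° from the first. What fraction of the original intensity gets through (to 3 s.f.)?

I/I₀ ≈ 0.0893

Unpolarized light through the first polarizer → I₁ = 429 mW/2 = 214.5 mW, polarized at 11°.
I₂ = I₁ · cos²(65°) = 214.5 · 0.1786 = 38.31 mW.
Transmitted fraction = 0.0893.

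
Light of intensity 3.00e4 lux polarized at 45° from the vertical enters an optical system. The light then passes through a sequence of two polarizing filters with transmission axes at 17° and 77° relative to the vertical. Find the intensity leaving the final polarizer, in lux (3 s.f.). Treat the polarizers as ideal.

I₁ = 3.00e4 lux · cos²(28°) = 2.339e+04 lux.
I₂ = I₁ · cos²(60°) = 2.339e+04 · 0.25 = 5847 lux.

I ≈ 5850 lux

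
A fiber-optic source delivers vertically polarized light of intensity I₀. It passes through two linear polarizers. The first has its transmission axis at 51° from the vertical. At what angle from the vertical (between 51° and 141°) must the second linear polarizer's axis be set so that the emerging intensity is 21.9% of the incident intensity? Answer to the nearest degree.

θ ≈ 93°

I₁ = I₀ cos²(51° − 0°) = I₀ cos²(51°) = 0.396 I₀.
Need I₂/I₀ = 0.219, so cos²(θ − 51°) = 0.219 / 0.396 = 0.553.
θ − 51° = arccos(√0.553) = 42.0°, giving θ ≈ 51 + 42.0 = 93.0°.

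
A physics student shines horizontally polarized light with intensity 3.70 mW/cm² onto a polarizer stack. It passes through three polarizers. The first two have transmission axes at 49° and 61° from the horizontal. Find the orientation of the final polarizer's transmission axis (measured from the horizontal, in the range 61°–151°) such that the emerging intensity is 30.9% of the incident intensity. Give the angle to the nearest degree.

By Malus's law, I₁ = I₀ cos²(49° − 0°) = I₀ cos²(49°) = 0.4304 I₀.
I₂ = I₁ cos²(61° − 49°) = 0.4304 I₀ · cos²(12°) = 0.4118 I₀.
Need I₃/I₀ = 0.309, so cos²(θ − 61°) = 0.309 / 0.4118 = 0.7503.
θ − 61° = arccos(√0.7503) = 30.0°, giving θ ≈ 61 + 30.0 = 91.0°.

θ ≈ 91°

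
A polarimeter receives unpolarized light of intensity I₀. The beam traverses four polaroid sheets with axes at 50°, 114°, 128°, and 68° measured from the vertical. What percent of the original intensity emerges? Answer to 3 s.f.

≈ 2.26%

Unpolarized light through the first polarizer → I₁ = ½ I₀, now polarized at 50°.
I₂ = I₁ cos²(114° − 50°) = 0.5 I₀ · cos²(64°) = 0.09608 I₀.
I₃ = I₂ cos²(128° − 114°) = 0.09608 I₀ · cos²(14°) = 0.09046 I₀.
I₄ = I₃ cos²(68° − 128°) = 0.09046 I₀ · cos²(60°) = 0.02262 I₀.
That is 2.262% of the incident intensity.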